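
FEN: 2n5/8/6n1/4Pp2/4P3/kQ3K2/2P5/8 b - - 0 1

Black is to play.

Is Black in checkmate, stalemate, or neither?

Black to move; black king on a3.
In check: yes, from the white queen on b3.
King squares — a2: attacked by Qb3; b2: attacked by Qb3; b3: attacked by Pc2; a4: attacked by Qb3; b4: attacked by Qb3.
Legal moves for Black: none.
In check with no legal moves → checkmate.

checkmate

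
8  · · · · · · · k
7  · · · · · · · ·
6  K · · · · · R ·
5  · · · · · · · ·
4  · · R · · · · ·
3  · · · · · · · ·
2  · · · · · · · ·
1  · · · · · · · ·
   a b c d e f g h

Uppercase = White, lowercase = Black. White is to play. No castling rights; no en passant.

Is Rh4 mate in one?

yes

After Rh4: black king on h8; in check: yes, from the white rook on h4.
King squares — g7: attacked by Rg6; h7: attacked by Rh4; g8: attacked by Rg6.
Black has no legal moves → checkmate.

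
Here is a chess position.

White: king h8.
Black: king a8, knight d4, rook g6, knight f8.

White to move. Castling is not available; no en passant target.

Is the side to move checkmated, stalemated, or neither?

White to move; white king on h8.
In check: no.
King squares — g7: attacked by Rg6; h7: attacked by Nf8; g8: attacked by Rg6.
Legal moves for White: none.
Not in check and no legal moves → stalemate.

stalemate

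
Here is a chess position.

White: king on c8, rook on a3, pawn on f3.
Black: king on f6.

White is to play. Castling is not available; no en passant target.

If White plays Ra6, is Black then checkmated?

no

After Ra6: black king on f6; in check: yes, from the white rook on a6.
Black has 6 legal replies: Kg7, Kf7, Ke7, Kg5, Kf5, Ke5.
In check but a legal move exists → not checkmate.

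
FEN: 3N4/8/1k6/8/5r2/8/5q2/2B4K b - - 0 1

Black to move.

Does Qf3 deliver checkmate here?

After Qf3: white king on h1; in check: yes, from the black queen on f3.
White has 2 legal replies: Kh2, Kg1.
In check but a legal move exists → not checkmate.

no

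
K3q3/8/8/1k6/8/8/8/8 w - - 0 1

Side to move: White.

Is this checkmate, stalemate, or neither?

neither

White to move; white king on a8.
In check: yes, from the black queen on e8.
Legal moves for White: Kb7, Ka7.
White is in check but has 2 legal moves → neither.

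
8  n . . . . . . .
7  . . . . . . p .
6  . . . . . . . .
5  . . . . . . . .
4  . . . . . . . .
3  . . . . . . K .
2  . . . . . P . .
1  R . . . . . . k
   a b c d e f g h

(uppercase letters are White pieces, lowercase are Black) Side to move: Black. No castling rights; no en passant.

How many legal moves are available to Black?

0

Black to move; king on h1.
In check: yes, from the white rook on a1.
Legal moves: none.
Count: 0.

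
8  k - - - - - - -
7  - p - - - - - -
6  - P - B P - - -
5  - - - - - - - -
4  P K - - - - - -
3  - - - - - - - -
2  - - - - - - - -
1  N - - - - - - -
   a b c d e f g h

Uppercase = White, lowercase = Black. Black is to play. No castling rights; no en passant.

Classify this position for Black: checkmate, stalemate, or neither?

Black to move; black king on a8.
In check: no.
King squares — a7: attacked by Pb6; b7: own pawn; b8: attacked by Bd6.
Legal moves for Black: none.
Not in check and no legal moves → stalemate.

stalemate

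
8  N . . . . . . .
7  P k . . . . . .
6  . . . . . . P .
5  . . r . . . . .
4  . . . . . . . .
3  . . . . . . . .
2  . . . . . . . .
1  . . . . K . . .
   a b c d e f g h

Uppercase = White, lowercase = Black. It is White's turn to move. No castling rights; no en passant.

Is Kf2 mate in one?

no

After Kf2: black king on b7; in check: no.
Black is not in check, so this cannot be checkmate.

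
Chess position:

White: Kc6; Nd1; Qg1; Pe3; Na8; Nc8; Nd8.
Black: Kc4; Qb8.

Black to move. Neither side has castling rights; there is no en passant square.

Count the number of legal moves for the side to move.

19

Black to move; king on c4.
In check: no.
Legal moves: Qxc8+, Qxa8+, Qc7+, Qb7+, Qa7, Qd6+, Qb6+, Qe5, Qb5+, Qf4, Qb4, Qg3, Qb3, Qh2, Qb2, Qb1, Kb4, Kd3, Kb3.
Count: 19.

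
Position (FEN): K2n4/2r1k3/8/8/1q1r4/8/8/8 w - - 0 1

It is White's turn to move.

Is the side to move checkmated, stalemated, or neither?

White to move; white king on a8.
In check: no.
King squares — a7: attacked by Rc7; b7: attacked by Qb4; b8: attacked by Qb4.
Legal moves for White: none.
Not in check and no legal moves → stalemate.

stalemate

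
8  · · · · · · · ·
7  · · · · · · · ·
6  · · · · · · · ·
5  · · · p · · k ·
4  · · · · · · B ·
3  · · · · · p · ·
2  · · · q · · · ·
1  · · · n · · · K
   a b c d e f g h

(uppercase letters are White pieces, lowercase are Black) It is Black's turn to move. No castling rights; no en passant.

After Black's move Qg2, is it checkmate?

yes

After Qg2: white king on h1; in check: yes, from the black queen on g2.
King squares — g1: attacked by Qg2; g2: attacked by Pf3; h2: attacked by Qg2.
White has no legal moves → checkmate.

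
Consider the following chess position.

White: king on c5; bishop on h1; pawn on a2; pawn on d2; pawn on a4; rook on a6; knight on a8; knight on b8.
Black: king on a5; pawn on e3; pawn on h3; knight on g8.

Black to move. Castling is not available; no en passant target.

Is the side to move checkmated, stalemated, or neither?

Black to move; black king on a5.
In check: yes, from the white rook on a6.
King squares — a4: attacked by Ra6; b4: attacked by Kc5; b5: attacked by Pa4; a6: attacked by Nb8; b6: attacked by Kc5.
Legal moves for Black: none.
In check with no legal moves → checkmate.

checkmate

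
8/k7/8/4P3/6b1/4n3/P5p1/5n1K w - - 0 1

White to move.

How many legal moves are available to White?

1

White to move; king on h1.
In check: yes, from the black pawn on g2.
Legal moves: Kg1.
Count: 1.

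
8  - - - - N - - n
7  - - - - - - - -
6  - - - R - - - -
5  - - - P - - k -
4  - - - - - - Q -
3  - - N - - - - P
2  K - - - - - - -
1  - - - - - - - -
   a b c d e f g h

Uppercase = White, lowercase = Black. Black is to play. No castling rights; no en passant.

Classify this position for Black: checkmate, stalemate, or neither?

checkmate

Black to move; black king on g5.
In check: yes, from the white queen on g4.
King squares — f4: attacked by Qg4; g4: attacked by Ph3; h4: attacked by Qg4; f5: attacked by Qg4; h5: attacked by Qg4; f6: attacked by Rd6; g6: attacked by Qg4; h6: attacked by Rd6.
Legal moves for Black: none.
In check with no legal moves → checkmate.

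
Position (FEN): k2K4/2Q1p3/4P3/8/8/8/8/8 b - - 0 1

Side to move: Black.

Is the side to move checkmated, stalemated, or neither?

stalemate

Black to move; black king on a8.
In check: no.
King squares — a7: attacked by Qc7; b7: attacked by Qc7; b8: attacked by Qc7.
Legal moves for Black: none.
Not in check and no legal moves → stalemate.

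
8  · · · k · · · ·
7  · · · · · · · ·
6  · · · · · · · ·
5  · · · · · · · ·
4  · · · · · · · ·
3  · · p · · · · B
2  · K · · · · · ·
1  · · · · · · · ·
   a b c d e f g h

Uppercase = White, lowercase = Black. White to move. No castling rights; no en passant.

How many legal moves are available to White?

White to move; king on b2.
In check: yes, from the black pawn on c3.
Legal moves: Kxc3, Kb3, Ka3, Kc2, Ka2, Kc1, Kb1, Ka1.
Count: 8.

8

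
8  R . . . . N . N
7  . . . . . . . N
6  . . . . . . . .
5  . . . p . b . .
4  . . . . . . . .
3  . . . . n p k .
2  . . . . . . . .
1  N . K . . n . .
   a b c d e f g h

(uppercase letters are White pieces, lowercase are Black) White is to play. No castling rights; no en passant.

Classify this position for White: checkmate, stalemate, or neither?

White to move; white king on c1.
In check: no.
Legal moves for White include: Nf7, Nhg6, Nd7, Nfg6, Ne6, Re8, Rd8, Rc8, Rb8, Ra7, Ra6, Ra5, Ra4, Ra3, Ra2, Nf6, Ng5, Kb2, ... (list truncated; more exist).
White has legal moves and is not in check → neither.

neither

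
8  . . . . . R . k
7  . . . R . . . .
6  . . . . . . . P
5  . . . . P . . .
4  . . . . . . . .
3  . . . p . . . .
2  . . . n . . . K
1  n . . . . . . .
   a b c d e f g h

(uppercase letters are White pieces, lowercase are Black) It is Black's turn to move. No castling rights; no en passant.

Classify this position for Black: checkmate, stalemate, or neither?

Black to move; black king on h8.
In check: yes, from the white rook on f8.
King squares — g7: attacked by Ph6; h7: attacked by Rd7; g8: attacked by Rf8.
Legal moves for Black: none.
In check with no legal moves → checkmate.

checkmate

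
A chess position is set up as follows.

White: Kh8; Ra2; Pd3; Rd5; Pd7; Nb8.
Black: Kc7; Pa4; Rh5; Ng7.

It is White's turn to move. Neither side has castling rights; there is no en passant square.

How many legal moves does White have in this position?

White to move; king on h8.
In check: yes, from the black rook on h5.
Legal moves: Kg8, Kxg7, Rxh5.
Count: 3.

3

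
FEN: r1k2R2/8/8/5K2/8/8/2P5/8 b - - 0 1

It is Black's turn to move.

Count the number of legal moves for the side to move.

Black to move; king on c8.
In check: yes, from the white rook on f8.
Legal moves: Kd7, Kc7, Kb7.
Count: 3.

3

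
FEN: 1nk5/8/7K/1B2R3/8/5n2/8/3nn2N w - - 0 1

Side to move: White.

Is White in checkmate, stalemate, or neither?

neither

White to move; white king on h6.
In check: no.
Legal moves for White include: Kh7, Kg7, Kg6, Kh5, Re8+, Re7, Re6, Rh5, Rg5, Rf5, Rd5, Rc5+, Re4, Re3, Re2, Rxe1, Be8, Bd7+, ... (list truncated; more exist).
White has legal moves and is not in check → neither.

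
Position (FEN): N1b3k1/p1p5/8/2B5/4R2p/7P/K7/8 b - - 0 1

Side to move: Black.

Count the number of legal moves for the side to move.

14

Black to move; king on g8.
In check: no.
Legal moves: Kh8, Kh7, Kg7, Kf7, Bd7, Bb7, Be6+, Ba6, Bf5, Bg4, Bxh3, c6, a6, a5.
Count: 14.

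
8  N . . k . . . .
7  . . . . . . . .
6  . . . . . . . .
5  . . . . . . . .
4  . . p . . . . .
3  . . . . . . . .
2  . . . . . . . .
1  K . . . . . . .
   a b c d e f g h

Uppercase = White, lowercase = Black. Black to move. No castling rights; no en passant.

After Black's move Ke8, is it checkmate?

After Ke8: white king on a1; in check: no.
White is not in check, so this cannot be checkmate.

no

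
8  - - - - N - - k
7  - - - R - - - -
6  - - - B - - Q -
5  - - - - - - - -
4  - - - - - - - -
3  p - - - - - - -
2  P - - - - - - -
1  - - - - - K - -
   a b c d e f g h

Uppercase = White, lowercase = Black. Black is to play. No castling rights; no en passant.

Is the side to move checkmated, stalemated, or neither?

stalemate

Black to move; black king on h8.
In check: no.
King squares — g7: attacked by Qg6; h7: attacked by Qg6; g8: attacked by Qg6.
Legal moves for Black: none.
Not in check and no legal moves → stalemate.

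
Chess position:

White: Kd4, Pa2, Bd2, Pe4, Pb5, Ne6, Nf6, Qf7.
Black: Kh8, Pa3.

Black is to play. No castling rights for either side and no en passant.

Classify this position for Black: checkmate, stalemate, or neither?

stalemate

Black to move; black king on h8.
In check: no.
King squares — g7: attacked by Ne6; h7: attacked by Nf6; g8: attacked by Nf6.
Legal moves for Black: none.
Not in check and no legal moves → stalemate.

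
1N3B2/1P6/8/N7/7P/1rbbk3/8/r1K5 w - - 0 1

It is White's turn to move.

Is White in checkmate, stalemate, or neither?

checkmate

White to move; white king on c1.
In check: yes, from the black rook on a1.
King squares — b1: attacked by Ra1; d1: attacked by Ra1; b2: attacked by Rb3; c2: attacked by Bd3; d2: attacked by Bc3.
Legal moves for White: none.
In check with no legal moves → checkmate.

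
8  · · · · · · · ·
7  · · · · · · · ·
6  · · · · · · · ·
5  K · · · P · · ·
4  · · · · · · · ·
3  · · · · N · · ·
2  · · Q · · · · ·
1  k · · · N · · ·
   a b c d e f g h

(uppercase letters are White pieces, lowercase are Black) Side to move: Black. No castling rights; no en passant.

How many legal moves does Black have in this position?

0

Black to move; king on a1.
In check: no.
Legal moves: none.
Count: 0.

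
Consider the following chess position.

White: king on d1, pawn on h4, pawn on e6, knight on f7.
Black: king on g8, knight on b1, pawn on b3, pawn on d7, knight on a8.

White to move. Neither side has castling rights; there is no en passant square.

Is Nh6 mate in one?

After Nh6: black king on g8; in check: yes, from the white knight on h6.
Black has 4 legal replies: Kh8, Kf8, Kh7, Kg7.
In check but a legal move exists → not checkmate.

no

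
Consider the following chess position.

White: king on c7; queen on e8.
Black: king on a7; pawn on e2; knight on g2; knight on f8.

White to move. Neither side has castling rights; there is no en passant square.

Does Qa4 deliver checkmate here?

After Qa4: black king on a7; in check: yes, from the white queen on a4.
King squares — a6: attacked by Qa4; b6: attacked by Kc7; b7: attacked by Kc7; a8: attacked by Qa4; b8: attacked by Kc7.
Black has no legal moves → checkmate.

yes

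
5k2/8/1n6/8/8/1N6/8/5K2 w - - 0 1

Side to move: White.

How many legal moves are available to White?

White to move; king on f1.
In check: no.
Legal moves: Nc5, Na5, Nd4, Nd2, Nc1, Na1, Kg2, Kf2, Ke2, Kg1, Ke1.
Count: 11.

11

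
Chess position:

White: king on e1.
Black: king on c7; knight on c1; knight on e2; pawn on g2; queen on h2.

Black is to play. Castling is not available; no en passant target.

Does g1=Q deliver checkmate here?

After g1=Q: white king on e1; in check: yes, from the black queen on g1.
White has 1 legal reply: Kd2.
In check but a legal move exists → not checkmate.

no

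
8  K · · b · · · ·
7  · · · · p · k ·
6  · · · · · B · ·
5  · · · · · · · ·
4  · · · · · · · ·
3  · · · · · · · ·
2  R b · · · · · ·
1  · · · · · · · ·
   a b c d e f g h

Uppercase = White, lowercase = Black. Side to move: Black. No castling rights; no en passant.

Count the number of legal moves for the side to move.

9

Black to move; king on g7.
In check: yes, from the white bishop on f6.
Legal moves: Kg8, Kf8, Kh7, Kf7, Kh6, Kg6, Kxf6, Bxf6, exf6.
Count: 9.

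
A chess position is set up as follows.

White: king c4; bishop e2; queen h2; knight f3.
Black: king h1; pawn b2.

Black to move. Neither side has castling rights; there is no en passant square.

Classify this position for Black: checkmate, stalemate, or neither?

Black to move; black king on h1.
In check: yes, from the white queen on h2.
King squares — g1: attacked by Qh2; g2: attacked by Qh2; h2: attacked by Nf3.
Legal moves for Black: none.
In check with no legal moves → checkmate.

checkmate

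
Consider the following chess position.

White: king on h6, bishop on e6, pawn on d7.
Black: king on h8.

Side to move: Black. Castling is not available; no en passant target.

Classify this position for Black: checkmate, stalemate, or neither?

Black to move; black king on h8.
In check: no.
King squares — g7: attacked by Kh6; h7: attacked by Kh6; g8: attacked by Be6.
Legal moves for Black: none.
Not in check and no legal moves → stalemate.

stalemate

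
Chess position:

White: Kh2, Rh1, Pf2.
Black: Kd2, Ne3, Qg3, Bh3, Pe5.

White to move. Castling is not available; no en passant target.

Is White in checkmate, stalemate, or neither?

neither

White to move; white king on h2.
In check: yes, from the black queen on g3.
King squares — g1: attacked by Qg3; h1: own rook; g2: attacked by Ne3; g3: available; h3: attacked by Qg3.
Legal moves for White: Kxg3, fxg3.
White is in check but has 2 legal moves → neither.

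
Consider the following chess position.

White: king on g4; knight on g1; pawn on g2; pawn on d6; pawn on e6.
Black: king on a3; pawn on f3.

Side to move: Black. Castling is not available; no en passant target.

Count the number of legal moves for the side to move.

Black to move; king on a3.
In check: no.
Legal moves: Kb4, Ka4, Kb3, Kb2, Ka2, fxg2, f2.
Count: 7.

7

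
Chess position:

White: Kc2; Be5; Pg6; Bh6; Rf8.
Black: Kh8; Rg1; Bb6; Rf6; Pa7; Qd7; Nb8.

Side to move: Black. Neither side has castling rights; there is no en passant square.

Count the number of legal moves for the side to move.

0

Black to move; king on h8.
In check: yes, from the white rook on f8.
Legal moves: none.
Count: 0.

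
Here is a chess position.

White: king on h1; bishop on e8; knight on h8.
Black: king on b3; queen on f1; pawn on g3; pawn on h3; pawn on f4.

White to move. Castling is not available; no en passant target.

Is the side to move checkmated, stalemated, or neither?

checkmate

White to move; white king on h1.
In check: yes, from the black queen on f1.
King squares — g1: attacked by Qf1; g2: attacked by Qf1; h2: attacked by Pg3.
Legal moves for White: none.
In check with no legal moves → checkmate.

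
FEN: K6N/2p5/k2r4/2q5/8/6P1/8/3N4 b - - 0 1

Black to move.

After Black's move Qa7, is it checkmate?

After Qa7: white king on a8; in check: yes, from the black queen on a7.
King squares — a7: attacked by Ka6; b7: attacked by Ka6; b8: attacked by Qa7.
White has no legal moves → checkmate.

yes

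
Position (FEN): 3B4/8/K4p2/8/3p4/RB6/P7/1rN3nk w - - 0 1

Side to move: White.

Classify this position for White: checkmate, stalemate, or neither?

White to move; white king on a6.
In check: no.
Legal moves for White include: Be7, Bc7, Bxf6, Bb6, Ba5, Kb7, Ka7, Kb6, Kb5, Ka5, Bg8, Bf7, Be6, Bd5+, Bc4, Ba4, Bc2, Bd1, ... (list truncated; more exist).
White has legal moves and is not in check → neither.

neither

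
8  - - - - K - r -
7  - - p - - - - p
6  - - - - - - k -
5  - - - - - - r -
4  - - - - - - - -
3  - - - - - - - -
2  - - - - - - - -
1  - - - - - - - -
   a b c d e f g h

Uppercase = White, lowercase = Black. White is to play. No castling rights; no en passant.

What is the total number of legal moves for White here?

White to move; king on e8.
In check: yes, from the black rook on g8.
Legal moves: Ke7, Kd7.
Count: 2.

2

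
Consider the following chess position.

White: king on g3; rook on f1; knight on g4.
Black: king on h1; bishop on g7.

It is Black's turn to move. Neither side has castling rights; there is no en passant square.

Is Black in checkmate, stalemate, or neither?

Black to move; black king on h1.
In check: yes, from the white rook on f1.
King squares — g1: attacked by Rf1; g2: attacked by Kg3; h2: attacked by Kg3.
Legal moves for Black: none.
In check with no legal moves → checkmate.

checkmate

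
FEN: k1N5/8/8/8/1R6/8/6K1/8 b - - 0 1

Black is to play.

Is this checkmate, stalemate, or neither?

Black to move; black king on a8.
In check: no.
King squares — a7: attacked by Nc8; b7: attacked by Rb4; b8: attacked by Rb4.
Legal moves for Black: none.
Not in check and no legal moves → stalemate.

stalemate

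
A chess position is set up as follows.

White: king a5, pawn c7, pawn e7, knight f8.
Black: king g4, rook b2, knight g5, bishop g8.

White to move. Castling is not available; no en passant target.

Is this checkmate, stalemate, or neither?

neither

White to move; white king on a5.
In check: no.
Legal moves for White: Nh7, Nd7, Ng6, Ne6, Ka6, Ka4, e8=Q, e8=R, e8=B, e8=N, c8=Q+, c8=R, c8=B+, c8=N.
White has 14 legal moves and is not in check → neither.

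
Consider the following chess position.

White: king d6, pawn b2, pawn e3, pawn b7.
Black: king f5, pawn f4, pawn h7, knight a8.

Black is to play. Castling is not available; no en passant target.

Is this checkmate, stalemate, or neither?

Black to move; black king on f5.
In check: no.
Legal moves for Black: Nc7, Nb6, Kg6, Kf6, Kg5, Kg4, Ke4, fxe3, h6, f3, h5.
Black has 11 legal moves and is not in check → neither.

neither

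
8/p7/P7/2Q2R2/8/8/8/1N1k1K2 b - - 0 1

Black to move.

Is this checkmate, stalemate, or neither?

stalemate

Black to move; black king on d1.
In check: no.
King squares — c1: attacked by Qc5; e1: attacked by Kf1; c2: attacked by Qc5; d2: attacked by Nb1; e2: attacked by Kf1.
Legal moves for Black: none.
Not in check and no legal moves → stalemate.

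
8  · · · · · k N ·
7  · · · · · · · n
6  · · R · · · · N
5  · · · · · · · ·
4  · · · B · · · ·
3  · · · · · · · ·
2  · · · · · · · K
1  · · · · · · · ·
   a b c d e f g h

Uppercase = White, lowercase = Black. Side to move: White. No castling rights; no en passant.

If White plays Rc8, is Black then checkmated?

After Rc8: black king on f8; in check: yes, from the white rook on c8.
King squares — e7: attacked by Ng8; f7: attacked by Nh6; g7: attacked by Bd4; e8: attacked by Rc8; g8: attacked by Nh6.
Black has no legal moves → checkmate.

yes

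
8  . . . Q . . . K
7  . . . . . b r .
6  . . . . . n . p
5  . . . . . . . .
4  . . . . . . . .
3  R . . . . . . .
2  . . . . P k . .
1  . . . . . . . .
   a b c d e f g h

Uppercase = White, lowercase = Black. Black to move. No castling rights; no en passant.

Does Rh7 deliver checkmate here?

yes

After Rh7: white king on h8; in check: yes, from the black rook on h7.
King squares — g7: attacked by Rh7; h7: attacked by Nf6; g8: attacked by Nf6.
White has no legal moves → checkmate.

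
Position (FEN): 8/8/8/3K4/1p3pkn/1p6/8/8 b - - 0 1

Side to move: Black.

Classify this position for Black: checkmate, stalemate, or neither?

Black to move; black king on g4.
In check: no.
Legal moves for Black: Ng6, Nf5, Nf3, Ng2, Kh5, Kg5, Kf5, Kh3, Kg3, Kf3, f3, b2.
Black has 12 legal moves and is not in check → neither.

neither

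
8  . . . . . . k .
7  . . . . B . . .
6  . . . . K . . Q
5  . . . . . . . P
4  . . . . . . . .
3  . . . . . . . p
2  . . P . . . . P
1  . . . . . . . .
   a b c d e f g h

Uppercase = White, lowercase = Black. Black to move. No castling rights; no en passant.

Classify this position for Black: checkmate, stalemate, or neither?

stalemate

Black to move; black king on g8.
In check: no.
King squares — f7: attacked by Ke6; g7: attacked by Qh6; h7: attacked by Qh6; f8: attacked by Qh6; h8: attacked by Qh6.
Legal moves for Black: none.
Not in check and no legal moves → stalemate.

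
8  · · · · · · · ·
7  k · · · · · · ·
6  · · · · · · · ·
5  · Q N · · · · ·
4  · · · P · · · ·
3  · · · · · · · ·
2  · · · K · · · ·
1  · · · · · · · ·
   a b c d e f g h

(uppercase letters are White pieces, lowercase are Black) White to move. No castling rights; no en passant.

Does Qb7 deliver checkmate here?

After Qb7: black king on a7; in check: yes, from the white queen on b7.
King squares — a6: attacked by Nc5; b6: attacked by Qb7; b7: attacked by Nc5; a8: attacked by Qb7; b8: attacked by Qb7.
Black has no legal moves → checkmate.

yes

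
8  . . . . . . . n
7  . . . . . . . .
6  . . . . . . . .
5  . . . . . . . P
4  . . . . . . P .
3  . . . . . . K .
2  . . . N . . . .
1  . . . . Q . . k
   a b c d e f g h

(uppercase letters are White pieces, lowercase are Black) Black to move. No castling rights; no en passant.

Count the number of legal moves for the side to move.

Black to move; king on h1.
In check: yes, from the white queen on e1.
Legal moves: none.
Count: 0.

0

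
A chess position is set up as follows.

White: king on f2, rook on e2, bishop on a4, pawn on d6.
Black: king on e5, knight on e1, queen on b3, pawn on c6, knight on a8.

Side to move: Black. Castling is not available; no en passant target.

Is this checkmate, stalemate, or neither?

Black to move; black king on e5.
In check: yes, from the white rook on e2.
Legal moves for Black: Kf6, Kxd6, Kf5, Kd5, Kf4, Kd4, Qe3+.
Black is in check but has 7 legal moves → neither.

neither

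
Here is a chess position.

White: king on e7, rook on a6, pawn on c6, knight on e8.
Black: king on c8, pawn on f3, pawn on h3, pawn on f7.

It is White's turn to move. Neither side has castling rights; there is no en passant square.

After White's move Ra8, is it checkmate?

yes

After Ra8: black king on c8; in check: yes, from the white rook on a8.
King squares — b7: attacked by Pc6; c7: attacked by Ne8; d7: attacked by Pc6; b8: attacked by Ra8; d8: attacked by Ke7.
Black has no legal moves → checkmate.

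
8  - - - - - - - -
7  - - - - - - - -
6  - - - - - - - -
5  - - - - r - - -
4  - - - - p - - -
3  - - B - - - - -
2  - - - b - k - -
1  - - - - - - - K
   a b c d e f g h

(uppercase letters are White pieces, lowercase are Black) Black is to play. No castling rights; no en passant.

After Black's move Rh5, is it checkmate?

After Rh5: white king on h1; in check: yes, from the black rook on h5.
King squares — g1: attacked by Kf2; g2: attacked by Kf2; h2: attacked by Rh5.
White has no legal moves → checkmate.

yes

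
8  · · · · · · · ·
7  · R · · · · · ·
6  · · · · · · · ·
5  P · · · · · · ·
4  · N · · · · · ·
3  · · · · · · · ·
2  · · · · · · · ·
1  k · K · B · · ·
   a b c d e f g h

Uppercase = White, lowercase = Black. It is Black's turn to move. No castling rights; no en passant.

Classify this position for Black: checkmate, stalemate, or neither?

stalemate

Black to move; black king on a1.
In check: no.
King squares — b1: attacked by Kc1; a2: attacked by Nb4; b2: attacked by Kc1.
Legal moves for Black: none.
Not in check and no legal moves → stalemate.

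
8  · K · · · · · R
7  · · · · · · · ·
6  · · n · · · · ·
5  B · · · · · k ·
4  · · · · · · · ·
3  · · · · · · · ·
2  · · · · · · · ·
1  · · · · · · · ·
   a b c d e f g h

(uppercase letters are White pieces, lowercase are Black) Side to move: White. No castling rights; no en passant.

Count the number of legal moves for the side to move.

4

White to move; king on b8.
In check: yes, from the black knight on c6.
Legal moves: Kc8, Ka8, Kc7, Kb7.
Count: 4.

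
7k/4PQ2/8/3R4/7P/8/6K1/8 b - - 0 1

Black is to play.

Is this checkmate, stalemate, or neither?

Black to move; black king on h8.
In check: no.
King squares — g7: attacked by Qf7; h7: attacked by Qf7; g8: attacked by Qf7.
Legal moves for Black: none.
Not in check and no legal moves → stalemate.

stalemate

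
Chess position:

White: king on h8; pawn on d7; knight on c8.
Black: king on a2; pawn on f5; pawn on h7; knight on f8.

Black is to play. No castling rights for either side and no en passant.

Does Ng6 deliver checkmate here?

After Ng6: white king on h8; in check: yes, from the black knight on g6.
White has 3 legal replies: Kg8, Kxh7, Kg7.
In check but a legal move exists → not checkmate.

no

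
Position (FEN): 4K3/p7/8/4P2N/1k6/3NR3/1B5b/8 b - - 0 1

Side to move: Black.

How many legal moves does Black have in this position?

5

Black to move; king on b4.
In check: yes, from the white knight on d3.
Legal moves: Kb5, Ka5, Kc4, Ka4, Kb3.
Count: 5.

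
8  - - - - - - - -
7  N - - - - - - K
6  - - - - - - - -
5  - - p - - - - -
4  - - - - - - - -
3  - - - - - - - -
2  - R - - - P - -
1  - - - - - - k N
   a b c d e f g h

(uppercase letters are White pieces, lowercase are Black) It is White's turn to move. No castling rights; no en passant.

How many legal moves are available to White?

22

White to move; king on h7.
In check: no.
Legal moves: Kh8, Kg8, Kg7, Kh6, Kg6, Nc8, Nc6, Nb5, Rb8, Rb7, Rb6, Rb5, Rb4, Rb3, Re2, Rd2, Rc2, Ra2, Rb1+, Ng3, f3, f4.
Count: 22.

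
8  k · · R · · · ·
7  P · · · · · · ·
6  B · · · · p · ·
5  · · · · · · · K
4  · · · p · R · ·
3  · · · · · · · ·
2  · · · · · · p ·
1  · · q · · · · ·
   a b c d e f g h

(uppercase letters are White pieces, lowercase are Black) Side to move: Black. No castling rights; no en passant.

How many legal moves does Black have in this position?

Black to move; king on a8.
In check: yes, from the white rook on d8.
Legal moves: Kxa7, Qc8.
Count: 2.

2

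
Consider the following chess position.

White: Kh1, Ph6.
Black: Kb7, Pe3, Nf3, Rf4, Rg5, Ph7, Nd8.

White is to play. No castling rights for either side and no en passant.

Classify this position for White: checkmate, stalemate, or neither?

White to move; white king on h1.
In check: no.
King squares — g1: attacked by Nf3; g2: attacked by Rg5; h2: attacked by Nf3.
Legal moves for White: none.
Not in check and no legal moves → stalemate.

stalemate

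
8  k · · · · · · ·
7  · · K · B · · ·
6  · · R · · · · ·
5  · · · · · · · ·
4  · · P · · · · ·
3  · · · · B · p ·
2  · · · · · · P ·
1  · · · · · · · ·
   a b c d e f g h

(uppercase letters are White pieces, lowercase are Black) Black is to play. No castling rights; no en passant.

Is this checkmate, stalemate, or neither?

Black to move; black king on a8.
In check: no.
King squares — a7: attacked by Be3; b7: attacked by Kc7; b8: attacked by Kc7.
Legal moves for Black: none.
Not in check and no legal moves → stalemate.

stalemate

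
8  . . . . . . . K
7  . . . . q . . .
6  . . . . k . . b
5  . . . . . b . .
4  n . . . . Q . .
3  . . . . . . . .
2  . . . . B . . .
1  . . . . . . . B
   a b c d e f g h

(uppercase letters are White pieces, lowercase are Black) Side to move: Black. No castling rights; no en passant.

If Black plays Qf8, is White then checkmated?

yes

After Qf8: white king on h8; in check: yes, from the black queen on f8.
King squares — g7: attacked by Bh6; h7: attacked by Bf5; g8: attacked by Qf8.
White has no legal moves → checkmate.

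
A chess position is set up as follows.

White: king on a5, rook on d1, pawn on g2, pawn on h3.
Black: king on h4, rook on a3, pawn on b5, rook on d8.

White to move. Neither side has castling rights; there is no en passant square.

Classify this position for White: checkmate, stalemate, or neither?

White to move; white king on a5.
In check: yes, from the black rook on a3.
Legal moves for White: Kb6, Kxb5, Kb4.
White is in check but has 3 legal moves → neither.

neither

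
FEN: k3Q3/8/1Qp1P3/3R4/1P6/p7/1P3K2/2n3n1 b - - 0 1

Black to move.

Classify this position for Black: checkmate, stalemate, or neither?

Black to move; black king on a8.
In check: yes, from the white queen on e8.
King squares — a7: attacked by Qb6; b7: attacked by Qb6; b8: attacked by Qb6.
Legal moves for Black: none.
In check with no legal moves → checkmate.

checkmate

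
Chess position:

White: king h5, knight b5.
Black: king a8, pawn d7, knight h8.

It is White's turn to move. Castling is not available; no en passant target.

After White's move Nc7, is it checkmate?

After Nc7: black king on a8; in check: yes, from the white knight on c7.
Black has 3 legal replies: Kb8, Kb7, Ka7.
In check but a legal move exists → not checkmate.

no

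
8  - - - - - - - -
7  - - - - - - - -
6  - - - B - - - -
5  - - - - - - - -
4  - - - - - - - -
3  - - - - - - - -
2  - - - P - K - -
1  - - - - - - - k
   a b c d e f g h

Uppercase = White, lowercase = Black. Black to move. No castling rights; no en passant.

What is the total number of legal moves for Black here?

Black to move; king on h1.
In check: no.
Legal moves: none.
Count: 0.

0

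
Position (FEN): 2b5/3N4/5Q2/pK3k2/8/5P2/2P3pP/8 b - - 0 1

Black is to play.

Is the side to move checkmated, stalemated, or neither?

Black to move; black king on f5.
In check: yes, from the white queen on f6.
King squares — e4: attacked by Pf3; f4: attacked by Qf6; g4: attacked by Pf3; e5: attacked by Qf6; g5: attacked by Qf6; e6: attacked by Qf6; f6: attacked by Nd7; g6: attacked by Qf6.
Legal moves for Black: none.
In check with no legal moves → checkmate.

checkmate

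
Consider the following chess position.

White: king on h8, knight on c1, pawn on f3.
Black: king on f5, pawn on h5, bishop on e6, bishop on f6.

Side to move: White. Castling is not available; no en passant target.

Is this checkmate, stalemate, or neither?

White to move; white king on h8.
In check: yes, from the black bishop on f6.
Legal moves for White: Kh7.
White is in check but has 1 legal move → neither.

neither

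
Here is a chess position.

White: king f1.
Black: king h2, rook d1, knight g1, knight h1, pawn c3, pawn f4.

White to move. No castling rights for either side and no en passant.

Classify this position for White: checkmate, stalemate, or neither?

checkmate

White to move; white king on f1.
In check: yes, from the black rook on d1.
King squares — e1: attacked by Rd1; g1: attacked by Rd1; e2: attacked by Ng1; f2: attacked by Nh1; g2: attacked by Kh2.
Legal moves for White: none.
In check with no legal moves → checkmate.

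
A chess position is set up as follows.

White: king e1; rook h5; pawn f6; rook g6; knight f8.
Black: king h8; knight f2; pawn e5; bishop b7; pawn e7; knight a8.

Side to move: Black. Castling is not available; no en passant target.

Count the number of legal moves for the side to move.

0

Black to move; king on h8.
In check: yes, from the white rook on h5.
Legal moves: none.
Count: 0.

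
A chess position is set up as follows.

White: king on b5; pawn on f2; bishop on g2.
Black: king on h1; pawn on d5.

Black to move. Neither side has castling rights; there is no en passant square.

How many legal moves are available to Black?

3

Black to move; king on h1.
In check: yes, from the white bishop on g2.
Legal moves: Kh2, Kxg2, Kg1.
Count: 3.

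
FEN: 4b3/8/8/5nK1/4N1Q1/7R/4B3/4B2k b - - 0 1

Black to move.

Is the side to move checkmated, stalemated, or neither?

checkmate

Black to move; black king on h1.
In check: yes, from the white rook on h3.
King squares — g1: attacked by Qg4; g2: attacked by Qg4; h2: attacked by Rh3.
Legal moves for Black: none.
In check with no legal moves → checkmate.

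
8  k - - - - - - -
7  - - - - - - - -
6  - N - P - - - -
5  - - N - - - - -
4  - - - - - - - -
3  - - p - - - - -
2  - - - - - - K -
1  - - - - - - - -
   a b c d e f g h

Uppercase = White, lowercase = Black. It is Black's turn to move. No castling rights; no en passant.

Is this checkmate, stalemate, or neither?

neither

Black to move; black king on a8.
In check: yes, from the white knight on b6.
King squares — a7: available; b7: attacked by Nc5; b8: available.
Legal moves for Black: Kb8, Ka7.
Black is in check but has 2 legal moves → neither.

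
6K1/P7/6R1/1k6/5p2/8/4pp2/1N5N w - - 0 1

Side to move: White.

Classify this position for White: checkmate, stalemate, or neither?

White to move; white king on g8.
In check: no.
Legal moves for White include: Kh8, Kf8, Kh7, Kg7, Kf7, Rg7, Rh6, Rf6, Re6, Rd6, Rc6, Rb6+, Ra6, Rg5+, Rg4, Rg3, Rg2, Rg1, ... (list truncated; more exist).
White has legal moves and is not in check → neither.

neither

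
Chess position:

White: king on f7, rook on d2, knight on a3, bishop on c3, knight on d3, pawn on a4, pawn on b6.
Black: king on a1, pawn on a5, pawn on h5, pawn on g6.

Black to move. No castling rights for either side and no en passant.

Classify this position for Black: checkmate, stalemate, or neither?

Black to move; black king on a1.
In check: yes, from the white bishop on c3.
King squares — b1: attacked by Na3; a2: attacked by Rd2; b2: attacked by Rd2.
Legal moves for Black: none.
In check with no legal moves → checkmate.

checkmate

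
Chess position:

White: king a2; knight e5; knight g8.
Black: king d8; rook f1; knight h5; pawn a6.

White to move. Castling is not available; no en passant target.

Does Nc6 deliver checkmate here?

After Nc6: black king on d8; in check: yes, from the white knight on c6.
Black has 4 legal replies: Ke8, Kc8, Kd7, Kc7.
In check but a legal move exists → not checkmate.

no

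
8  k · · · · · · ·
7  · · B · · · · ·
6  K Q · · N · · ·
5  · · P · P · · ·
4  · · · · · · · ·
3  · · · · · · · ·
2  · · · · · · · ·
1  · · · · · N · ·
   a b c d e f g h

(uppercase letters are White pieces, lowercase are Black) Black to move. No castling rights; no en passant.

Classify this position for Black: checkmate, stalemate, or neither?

Black to move; black king on a8.
In check: no.
King squares — a7: attacked by Ka6; b7: attacked by Ka6; b8: attacked by Qb6.
Legal moves for Black: none.
Not in check and no legal moves → stalemate.

stalemate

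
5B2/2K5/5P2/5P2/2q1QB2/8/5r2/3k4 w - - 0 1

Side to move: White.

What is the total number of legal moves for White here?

9

White to move; king on c7.
In check: yes, from the black queen on c4.
Legal moves: Kd8, Kb8, Kd7, Kb7, Kd6, Kb6, Bc5, Qc6, Qxc4.
Count: 9.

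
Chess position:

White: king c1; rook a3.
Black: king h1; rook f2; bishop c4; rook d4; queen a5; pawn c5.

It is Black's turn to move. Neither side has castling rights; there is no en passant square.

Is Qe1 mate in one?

After Qe1: white king on c1; in check: yes, from the black queen on e1.
King squares — b1: attacked by Qe1; d1: attacked by Qe1; b2: attacked by Rf2; c2: attacked by Rf2; d2: attacked by Qe1.
White has no legal moves → checkmate.

yes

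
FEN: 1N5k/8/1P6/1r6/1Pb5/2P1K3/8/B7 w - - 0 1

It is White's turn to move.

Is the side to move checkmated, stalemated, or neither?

White to move; white king on e3.
In check: no.
Legal moves for White: Nd7, Nc6, Na6, Kf4, Ke4, Kd4, Kf3, Kf2, Kd2, Bb2, b7.
White has 11 legal moves and is not in check → neither.

neither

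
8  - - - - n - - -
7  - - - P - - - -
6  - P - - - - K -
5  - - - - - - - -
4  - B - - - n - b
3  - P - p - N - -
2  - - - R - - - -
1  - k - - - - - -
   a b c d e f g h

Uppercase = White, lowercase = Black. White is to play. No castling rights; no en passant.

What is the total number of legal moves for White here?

4

White to move; king on g6.
In check: yes, from the black knight on f4.
Legal moves: Kh7, Kf7, Kh6, Kf5.
Count: 4.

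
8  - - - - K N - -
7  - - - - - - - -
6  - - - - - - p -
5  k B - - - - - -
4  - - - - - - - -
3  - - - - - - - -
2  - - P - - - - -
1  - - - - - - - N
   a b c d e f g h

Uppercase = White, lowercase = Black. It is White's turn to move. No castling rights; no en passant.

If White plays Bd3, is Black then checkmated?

no

After Bd3: black king on a5; in check: no.
Black is not in check, so this cannot be checkmate.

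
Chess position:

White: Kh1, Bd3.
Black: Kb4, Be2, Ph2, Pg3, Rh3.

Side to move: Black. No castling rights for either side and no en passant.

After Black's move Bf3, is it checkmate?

yes

After Bf3: white king on h1; in check: yes, from the black bishop on f3.
King squares — g1: attacked by Ph2; g2: attacked by Bf3; h2: attacked by Pg3.
White has no legal moves → checkmate.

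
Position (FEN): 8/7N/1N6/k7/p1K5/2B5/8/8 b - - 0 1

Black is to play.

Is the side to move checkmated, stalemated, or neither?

Black to move; black king on a5.
In check: yes, from the white bishop on c3.
Legal moves for Black: Kxb6, Ka6.
Black is in check but has 2 legal moves → neither.

neither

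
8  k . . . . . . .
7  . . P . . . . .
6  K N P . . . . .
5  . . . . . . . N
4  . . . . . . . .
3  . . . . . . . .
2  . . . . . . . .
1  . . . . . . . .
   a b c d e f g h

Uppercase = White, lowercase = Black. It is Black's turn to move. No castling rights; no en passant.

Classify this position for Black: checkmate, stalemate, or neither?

Black to move; black king on a8.
In check: yes, from the white knight on b6.
King squares — a7: attacked by Ka6; b7: attacked by Ka6; b8: attacked by Pc7.
Legal moves for Black: none.
In check with no legal moves → checkmate.

checkmate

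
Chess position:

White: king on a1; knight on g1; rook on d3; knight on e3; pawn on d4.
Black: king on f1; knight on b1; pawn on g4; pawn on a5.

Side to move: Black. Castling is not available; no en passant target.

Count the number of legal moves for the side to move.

3

Black to move; king on f1.
In check: yes, from the white knight on e3.
Legal moves: Kf2, Kxg1, Ke1.
Count: 3.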